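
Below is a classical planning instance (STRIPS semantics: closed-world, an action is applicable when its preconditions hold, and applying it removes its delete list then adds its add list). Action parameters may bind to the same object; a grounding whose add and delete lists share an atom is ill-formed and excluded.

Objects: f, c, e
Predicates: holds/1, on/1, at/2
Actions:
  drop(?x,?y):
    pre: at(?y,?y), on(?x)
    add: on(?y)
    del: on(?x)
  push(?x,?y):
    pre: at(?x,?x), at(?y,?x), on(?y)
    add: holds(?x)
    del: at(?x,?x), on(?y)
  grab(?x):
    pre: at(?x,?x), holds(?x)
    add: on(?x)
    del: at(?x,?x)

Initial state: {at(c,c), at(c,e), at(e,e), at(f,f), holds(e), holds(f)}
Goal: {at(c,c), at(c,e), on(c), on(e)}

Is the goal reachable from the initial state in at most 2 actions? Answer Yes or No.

1. grab(f)  →  {at(c,c), at(c,e), at(e,e), holds(e), holds(f), on(f)}
2. drop(f,c)  →  {at(c,c), at(c,e), at(e,e), holds(e), holds(f), on(c)}
3. grab(e)  →  {at(c,c), at(c,e), holds(e), holds(f), on(c), on(e)}
optimal plan length = 3; 3 > 2

No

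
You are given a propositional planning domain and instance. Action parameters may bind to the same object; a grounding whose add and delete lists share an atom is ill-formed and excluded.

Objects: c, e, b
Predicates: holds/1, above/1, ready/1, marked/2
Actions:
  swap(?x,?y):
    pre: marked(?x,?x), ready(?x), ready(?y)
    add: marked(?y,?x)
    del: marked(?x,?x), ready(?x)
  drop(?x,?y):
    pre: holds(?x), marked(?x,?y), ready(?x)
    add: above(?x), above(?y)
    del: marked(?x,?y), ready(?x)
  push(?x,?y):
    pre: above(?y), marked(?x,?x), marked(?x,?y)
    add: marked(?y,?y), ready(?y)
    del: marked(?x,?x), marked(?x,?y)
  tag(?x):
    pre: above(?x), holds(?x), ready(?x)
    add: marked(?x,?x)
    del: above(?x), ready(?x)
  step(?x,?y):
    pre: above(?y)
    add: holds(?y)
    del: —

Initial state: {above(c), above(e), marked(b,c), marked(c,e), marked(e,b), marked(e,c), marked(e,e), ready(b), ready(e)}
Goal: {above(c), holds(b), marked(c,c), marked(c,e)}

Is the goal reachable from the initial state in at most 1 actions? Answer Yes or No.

1. push(e,c)  →  {above(c), above(e), marked(b,c), marked(c,c), marked(c,e), marked(e,b), ready(b), ready(c), ready(e)}
2. step(c,e)  →  {above(c), above(e), holds(e), marked(b,c), marked(c,c), marked(c,e), marked(e,b), ready(b), ready(c), ready(e)}
3. drop(e,b)  →  {above(b), above(c), above(e), holds(e), marked(b,c), marked(c,c), marked(c,e), ready(b), ready(c)}
4. step(c,b)  →  {above(b), above(c), above(e), holds(b), holds(e), marked(b,c), marked(c,c), marked(c,e), ready(b), ready(c)}
optimal plan length = 4; 4 > 1

No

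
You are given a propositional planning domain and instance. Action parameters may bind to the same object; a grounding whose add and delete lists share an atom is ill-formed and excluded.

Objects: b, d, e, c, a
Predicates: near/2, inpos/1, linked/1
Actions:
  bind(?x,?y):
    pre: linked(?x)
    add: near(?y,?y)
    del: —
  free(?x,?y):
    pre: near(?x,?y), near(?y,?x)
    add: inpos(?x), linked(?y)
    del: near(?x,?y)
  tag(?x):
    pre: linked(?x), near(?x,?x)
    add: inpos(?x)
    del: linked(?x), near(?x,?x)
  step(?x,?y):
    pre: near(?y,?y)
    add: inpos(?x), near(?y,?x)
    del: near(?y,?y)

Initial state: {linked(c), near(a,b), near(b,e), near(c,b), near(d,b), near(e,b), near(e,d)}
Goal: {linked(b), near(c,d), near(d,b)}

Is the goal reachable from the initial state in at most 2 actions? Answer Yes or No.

1. bind(c,c)  →  {linked(c), near(a,b), near(b,e), near(c,b), near(c,c), near(d,b), near(e,b), near(e,d)}
2. free(e,b)  →  {inpos(e), linked(b), linked(c), near(a,b), near(b,e), near(c,b), near(c,c), near(d,b), near(e,d)}
3. step(d,c)  →  {inpos(d), inpos(e), linked(b), linked(c), near(a,b), near(b,e), near(c,b), near(c,d), near(d,b), near(e,d)}
optimal plan length = 3; 3 > 2

No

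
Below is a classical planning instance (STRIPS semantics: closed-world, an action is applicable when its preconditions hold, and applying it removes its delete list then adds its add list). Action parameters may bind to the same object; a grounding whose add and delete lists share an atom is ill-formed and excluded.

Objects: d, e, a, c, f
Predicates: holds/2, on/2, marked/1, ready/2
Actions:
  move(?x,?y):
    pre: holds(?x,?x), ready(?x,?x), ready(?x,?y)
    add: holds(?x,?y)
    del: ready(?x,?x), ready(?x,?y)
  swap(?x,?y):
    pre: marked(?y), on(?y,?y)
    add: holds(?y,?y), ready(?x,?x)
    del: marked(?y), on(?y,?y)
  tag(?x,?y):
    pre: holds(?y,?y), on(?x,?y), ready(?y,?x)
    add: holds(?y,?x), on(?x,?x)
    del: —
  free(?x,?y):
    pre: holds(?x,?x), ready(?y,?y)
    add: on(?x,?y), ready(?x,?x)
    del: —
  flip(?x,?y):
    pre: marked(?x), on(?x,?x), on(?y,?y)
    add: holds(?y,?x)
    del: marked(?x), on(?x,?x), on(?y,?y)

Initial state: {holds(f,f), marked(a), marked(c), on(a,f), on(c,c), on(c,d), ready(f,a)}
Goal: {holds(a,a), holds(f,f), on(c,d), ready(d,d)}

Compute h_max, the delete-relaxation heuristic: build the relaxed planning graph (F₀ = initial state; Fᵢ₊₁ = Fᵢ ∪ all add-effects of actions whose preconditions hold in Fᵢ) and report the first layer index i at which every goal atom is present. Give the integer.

F0 = init (7 atoms)
F1 = F0 ∪ {holds(c,c), holds(f,a), on(a,a), ready(a,a), ready(c,c), ready(d,d), ready(e,e), ready(f,f)}  (15 atoms)
F2 = F1 ∪ {holds(a,a), holds(a,c), holds(c,a), on(c,a), on(c,e), on(c,f), on(f,a), on(f,c), on(f,d), on(f,e), on(f,f)}  (26 atoms)
goal ⊆ F2  ⇒  h_max = 2

2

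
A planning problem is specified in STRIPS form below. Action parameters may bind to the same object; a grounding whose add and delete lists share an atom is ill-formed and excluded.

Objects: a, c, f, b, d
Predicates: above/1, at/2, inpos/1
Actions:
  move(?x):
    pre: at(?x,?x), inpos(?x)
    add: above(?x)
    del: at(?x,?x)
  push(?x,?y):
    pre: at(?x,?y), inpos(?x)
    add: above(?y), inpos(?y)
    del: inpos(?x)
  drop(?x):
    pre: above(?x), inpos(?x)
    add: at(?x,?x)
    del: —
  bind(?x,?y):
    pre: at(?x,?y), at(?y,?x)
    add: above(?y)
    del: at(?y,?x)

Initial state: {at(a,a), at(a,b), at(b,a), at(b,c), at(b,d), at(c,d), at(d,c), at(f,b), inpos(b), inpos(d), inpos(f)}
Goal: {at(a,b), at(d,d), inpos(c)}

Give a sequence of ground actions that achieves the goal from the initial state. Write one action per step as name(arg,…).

1. push(b,c)  →  {above(c), at(a,a), at(a,b), at(b,a), at(b,c), at(b,d), at(c,d), at(d,c), at(f,b), inpos(c), inpos(d), inpos(f)}
2. bind(c,d)  →  {above(c), above(d), at(a,a), at(a,b), at(b,a), at(b,c), at(b,d), at(c,d), at(f,b), inpos(c), inpos(d), inpos(f)}
3. drop(d)  →  {above(c), above(d), at(a,a), at(a,b), at(b,a), at(b,c), at(b,d), at(c,d), at(d,d), at(f,b), inpos(c), inpos(d), inpos(f)}

push(b,c); bind(c,d); drop(d)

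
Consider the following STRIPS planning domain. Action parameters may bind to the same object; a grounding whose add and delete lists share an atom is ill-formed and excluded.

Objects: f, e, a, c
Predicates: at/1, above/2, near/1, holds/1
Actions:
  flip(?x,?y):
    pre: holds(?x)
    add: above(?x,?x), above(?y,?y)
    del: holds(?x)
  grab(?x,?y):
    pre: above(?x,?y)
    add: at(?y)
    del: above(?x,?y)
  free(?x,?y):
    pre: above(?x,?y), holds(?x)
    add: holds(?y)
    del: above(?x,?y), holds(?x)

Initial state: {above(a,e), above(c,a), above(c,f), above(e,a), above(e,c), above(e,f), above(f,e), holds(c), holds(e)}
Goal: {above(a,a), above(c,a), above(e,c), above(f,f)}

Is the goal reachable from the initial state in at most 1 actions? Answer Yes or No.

No

1. flip(e,f)  →  {above(a,e), above(c,a), above(c,f), above(e,a), above(e,c), above(e,e), above(e,f), above(f,e), above(f,f), holds(c)}
2. flip(c,a)  →  {above(a,a), above(a,e), above(c,a), above(c,c), above(c,f), above(e,a), above(e,c), above(e,e), above(e,f), above(f,e), above(f,f)}
optimal plan length = 2; 2 > 1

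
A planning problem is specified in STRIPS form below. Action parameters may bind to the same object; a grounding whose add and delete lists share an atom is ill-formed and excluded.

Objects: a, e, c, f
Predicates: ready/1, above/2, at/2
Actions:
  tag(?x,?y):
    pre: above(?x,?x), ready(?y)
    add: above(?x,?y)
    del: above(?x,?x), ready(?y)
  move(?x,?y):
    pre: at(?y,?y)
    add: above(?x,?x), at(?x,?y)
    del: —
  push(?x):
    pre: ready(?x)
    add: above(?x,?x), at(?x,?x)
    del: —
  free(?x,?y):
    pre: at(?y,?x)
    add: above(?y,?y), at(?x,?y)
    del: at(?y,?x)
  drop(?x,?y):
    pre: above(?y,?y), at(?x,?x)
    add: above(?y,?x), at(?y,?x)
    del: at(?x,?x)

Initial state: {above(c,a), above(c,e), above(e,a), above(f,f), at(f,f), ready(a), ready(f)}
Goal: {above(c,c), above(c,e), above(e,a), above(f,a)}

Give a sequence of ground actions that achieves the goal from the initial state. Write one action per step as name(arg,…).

tag(f,a); move(c,f)

1. tag(f,a)  →  {above(c,a), above(c,e), above(e,a), above(f,a), at(f,f), ready(f)}
2. move(c,f)  →  {above(c,a), above(c,c), above(c,e), above(e,a), above(f,a), at(c,f), at(f,f), ready(f)}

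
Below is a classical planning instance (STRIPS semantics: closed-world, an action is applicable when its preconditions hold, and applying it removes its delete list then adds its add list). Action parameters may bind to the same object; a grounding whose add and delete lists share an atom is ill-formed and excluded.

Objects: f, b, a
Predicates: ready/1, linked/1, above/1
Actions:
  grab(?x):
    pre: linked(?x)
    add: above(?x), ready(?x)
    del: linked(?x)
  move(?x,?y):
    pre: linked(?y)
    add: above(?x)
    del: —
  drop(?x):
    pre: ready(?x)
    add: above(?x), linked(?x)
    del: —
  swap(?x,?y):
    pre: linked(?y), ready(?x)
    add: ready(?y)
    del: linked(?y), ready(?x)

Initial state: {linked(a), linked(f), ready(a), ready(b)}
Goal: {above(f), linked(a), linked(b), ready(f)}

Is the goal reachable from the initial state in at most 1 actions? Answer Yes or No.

No

1. grab(f)  →  {above(f), linked(a), ready(a), ready(b), ready(f)}
2. drop(b)  →  {above(b), above(f), linked(a), linked(b), ready(a), ready(b), ready(f)}
optimal plan length = 2; 2 > 1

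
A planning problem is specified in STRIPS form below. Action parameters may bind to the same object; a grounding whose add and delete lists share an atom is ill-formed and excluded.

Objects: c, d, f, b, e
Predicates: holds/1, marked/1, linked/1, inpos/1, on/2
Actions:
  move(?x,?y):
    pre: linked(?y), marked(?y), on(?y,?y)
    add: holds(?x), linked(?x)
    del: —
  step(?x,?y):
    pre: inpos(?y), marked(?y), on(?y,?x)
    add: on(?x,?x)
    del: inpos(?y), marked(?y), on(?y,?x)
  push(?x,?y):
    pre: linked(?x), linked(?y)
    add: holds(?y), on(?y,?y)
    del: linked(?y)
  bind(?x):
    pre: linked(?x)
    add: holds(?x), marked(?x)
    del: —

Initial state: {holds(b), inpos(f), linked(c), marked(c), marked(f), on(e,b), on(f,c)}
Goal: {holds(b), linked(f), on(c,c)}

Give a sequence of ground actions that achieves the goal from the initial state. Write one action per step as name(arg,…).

step(c,f); move(f,c)

1. step(c,f)  →  {holds(b), linked(c), marked(c), on(c,c), on(e,b)}
2. move(f,c)  →  {holds(b), holds(f), linked(c), linked(f), marked(c), on(c,c), on(e,b)}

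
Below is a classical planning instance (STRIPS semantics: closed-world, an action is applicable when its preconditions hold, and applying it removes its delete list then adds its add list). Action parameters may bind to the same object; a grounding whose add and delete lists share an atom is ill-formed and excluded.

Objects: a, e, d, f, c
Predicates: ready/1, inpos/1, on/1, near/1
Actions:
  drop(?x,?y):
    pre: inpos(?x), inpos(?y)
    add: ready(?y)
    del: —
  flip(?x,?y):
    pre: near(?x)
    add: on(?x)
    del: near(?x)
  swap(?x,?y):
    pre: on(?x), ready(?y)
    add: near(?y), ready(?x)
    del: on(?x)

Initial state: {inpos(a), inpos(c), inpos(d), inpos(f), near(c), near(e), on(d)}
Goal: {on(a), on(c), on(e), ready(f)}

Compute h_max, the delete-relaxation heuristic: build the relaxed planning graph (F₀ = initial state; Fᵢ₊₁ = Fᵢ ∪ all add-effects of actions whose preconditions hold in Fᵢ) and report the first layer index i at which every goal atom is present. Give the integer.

F0 = init (7 atoms)
F1 = F0 ∪ {on(c), on(e), ready(a), ready(c), ready(d), ready(f)}  (13 atoms)
F2 = F1 ∪ {near(a), near(d), near(f), ready(e)}  (17 atoms)
F3 = F2 ∪ {on(a), on(f)}  (19 atoms)
goal ⊆ F3  ⇒  h_max = 3

3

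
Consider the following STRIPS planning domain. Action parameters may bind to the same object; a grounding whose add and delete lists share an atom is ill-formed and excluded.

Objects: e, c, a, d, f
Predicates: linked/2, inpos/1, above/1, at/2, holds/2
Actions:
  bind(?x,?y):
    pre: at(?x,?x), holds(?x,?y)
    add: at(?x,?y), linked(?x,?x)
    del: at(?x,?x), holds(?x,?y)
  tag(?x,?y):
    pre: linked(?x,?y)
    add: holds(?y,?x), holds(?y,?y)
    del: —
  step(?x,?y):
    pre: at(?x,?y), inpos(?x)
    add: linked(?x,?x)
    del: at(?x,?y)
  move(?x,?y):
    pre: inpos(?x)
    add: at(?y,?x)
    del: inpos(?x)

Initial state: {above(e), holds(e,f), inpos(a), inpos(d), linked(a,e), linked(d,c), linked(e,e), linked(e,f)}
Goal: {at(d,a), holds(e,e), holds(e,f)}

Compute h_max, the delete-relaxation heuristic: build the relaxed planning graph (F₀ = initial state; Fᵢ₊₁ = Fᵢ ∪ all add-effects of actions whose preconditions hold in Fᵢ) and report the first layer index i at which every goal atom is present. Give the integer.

1

F0 = init (8 atoms)
F1 = F0 ∪ {at(a,a), at(a,d), at(c,a), at(c,d), at(d,a), at(d,d), at(e,a), at(e,d), at(f,a), at(f,d), holds(c,c), holds(c,d), holds(e,a), holds(e,e), holds(f,e), holds(f,f)}  (24 atoms)
goal ⊆ F1  ⇒  h_max = 1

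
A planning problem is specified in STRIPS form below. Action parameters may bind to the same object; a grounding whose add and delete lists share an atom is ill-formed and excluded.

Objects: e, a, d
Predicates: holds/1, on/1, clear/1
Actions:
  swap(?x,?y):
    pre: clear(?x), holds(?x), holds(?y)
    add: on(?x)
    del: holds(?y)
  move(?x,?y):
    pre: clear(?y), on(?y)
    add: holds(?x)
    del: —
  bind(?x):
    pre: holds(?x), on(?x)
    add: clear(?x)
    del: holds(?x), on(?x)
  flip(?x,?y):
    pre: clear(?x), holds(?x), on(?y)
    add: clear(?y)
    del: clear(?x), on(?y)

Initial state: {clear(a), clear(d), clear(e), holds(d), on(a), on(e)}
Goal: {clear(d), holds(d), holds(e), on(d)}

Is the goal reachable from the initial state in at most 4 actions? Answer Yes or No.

1. swap(d,d)  →  {clear(a), clear(d), clear(e), on(a), on(d), on(e)}
2. move(e,e)  →  {clear(a), clear(d), clear(e), holds(e), on(a), on(d), on(e)}
3. move(d,e)  →  {clear(a), clear(d), clear(e), holds(d), holds(e), on(a), on(d), on(e)}
optimal plan length = 3; 3 ≤ 4

Yes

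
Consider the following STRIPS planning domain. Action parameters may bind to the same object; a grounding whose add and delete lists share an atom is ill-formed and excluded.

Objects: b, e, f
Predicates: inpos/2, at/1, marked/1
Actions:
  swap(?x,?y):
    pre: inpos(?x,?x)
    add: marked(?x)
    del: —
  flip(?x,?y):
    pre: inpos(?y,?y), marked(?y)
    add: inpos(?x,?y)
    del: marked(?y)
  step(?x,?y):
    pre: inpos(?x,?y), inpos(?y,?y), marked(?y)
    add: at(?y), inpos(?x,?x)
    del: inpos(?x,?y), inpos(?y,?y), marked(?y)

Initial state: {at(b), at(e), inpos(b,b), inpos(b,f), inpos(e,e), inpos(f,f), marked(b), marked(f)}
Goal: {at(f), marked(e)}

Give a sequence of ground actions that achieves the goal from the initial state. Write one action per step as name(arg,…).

swap(e,b); step(b,f)

1. swap(e,b)  →  {at(b), at(e), inpos(b,b), inpos(b,f), inpos(e,e), inpos(f,f), marked(b), marked(e), marked(f)}
2. step(b,f)  →  {at(b), at(e), at(f), inpos(b,b), inpos(e,e), marked(b), marked(e)}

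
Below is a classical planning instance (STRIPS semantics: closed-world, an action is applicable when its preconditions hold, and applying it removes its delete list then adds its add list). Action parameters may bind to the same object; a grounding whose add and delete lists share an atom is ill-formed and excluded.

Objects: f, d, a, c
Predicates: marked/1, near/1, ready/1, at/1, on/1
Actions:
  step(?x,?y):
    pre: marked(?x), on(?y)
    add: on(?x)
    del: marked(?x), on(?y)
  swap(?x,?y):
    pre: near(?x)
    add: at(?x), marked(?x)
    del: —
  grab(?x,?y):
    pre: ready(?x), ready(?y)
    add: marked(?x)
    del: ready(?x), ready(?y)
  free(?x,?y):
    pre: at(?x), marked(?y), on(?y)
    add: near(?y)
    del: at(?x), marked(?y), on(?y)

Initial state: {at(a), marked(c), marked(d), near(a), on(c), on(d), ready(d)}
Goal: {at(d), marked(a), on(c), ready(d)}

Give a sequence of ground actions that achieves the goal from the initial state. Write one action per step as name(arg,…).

swap(a,f); free(a,d); swap(d,f)

1. swap(a,f)  →  {at(a), marked(a), marked(c), marked(d), near(a), on(c), on(d), ready(d)}
2. free(a,d)  →  {marked(a), marked(c), near(a), near(d), on(c), ready(d)}
3. swap(d,f)  →  {at(d), marked(a), marked(c), marked(d), near(a), near(d), on(c), ready(d)}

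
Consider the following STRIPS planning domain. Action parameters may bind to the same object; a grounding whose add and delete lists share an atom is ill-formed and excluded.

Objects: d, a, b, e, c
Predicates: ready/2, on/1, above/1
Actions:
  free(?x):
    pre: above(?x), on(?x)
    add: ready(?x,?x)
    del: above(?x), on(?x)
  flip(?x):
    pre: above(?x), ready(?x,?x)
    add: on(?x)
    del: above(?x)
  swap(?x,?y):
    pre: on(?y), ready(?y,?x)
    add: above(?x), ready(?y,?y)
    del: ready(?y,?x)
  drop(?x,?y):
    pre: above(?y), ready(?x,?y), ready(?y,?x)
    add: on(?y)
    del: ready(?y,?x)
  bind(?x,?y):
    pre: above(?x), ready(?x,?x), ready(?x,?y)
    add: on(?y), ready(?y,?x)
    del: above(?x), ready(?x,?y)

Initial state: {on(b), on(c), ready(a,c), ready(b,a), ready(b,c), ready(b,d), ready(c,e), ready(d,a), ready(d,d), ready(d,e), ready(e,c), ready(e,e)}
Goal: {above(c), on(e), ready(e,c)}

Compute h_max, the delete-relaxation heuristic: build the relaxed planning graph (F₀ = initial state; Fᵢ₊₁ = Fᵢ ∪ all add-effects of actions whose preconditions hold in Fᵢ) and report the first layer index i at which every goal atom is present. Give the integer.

2

F0 = init (12 atoms)
F1 = F0 ∪ {above(a), above(c), above(d), above(e), ready(b,b), ready(c,c)}  (18 atoms)
F2 = F1 ∪ {on(a), on(d), on(e), ready(a,d), ready(e,d)}  (23 atoms)
goal ⊆ F2  ⇒  h_max = 2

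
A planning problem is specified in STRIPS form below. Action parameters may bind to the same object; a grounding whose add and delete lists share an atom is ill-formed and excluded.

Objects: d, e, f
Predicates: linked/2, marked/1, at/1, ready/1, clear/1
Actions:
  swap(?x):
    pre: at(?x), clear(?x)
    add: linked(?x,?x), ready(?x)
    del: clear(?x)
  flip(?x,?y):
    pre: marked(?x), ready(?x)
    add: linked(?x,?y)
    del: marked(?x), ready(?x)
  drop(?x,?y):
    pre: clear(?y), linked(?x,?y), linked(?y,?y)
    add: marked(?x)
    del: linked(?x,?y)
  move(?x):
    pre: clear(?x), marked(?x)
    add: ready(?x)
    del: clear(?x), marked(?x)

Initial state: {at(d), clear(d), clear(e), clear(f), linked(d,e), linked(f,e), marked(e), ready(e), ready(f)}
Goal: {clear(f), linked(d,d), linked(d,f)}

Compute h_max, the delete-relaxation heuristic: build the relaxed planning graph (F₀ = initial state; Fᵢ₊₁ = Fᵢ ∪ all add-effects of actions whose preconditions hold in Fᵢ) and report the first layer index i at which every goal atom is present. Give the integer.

F0 = init (9 atoms)
F1 = F0 ∪ {linked(d,d), linked(e,d), linked(e,e), linked(e,f), ready(d)}  (14 atoms)
F2 = F1 ∪ {marked(d), marked(f)}  (16 atoms)
F3 = F2 ∪ {linked(d,f), linked(f,d), linked(f,f)}  (19 atoms)
goal ⊆ F3  ⇒  h_max = 3

3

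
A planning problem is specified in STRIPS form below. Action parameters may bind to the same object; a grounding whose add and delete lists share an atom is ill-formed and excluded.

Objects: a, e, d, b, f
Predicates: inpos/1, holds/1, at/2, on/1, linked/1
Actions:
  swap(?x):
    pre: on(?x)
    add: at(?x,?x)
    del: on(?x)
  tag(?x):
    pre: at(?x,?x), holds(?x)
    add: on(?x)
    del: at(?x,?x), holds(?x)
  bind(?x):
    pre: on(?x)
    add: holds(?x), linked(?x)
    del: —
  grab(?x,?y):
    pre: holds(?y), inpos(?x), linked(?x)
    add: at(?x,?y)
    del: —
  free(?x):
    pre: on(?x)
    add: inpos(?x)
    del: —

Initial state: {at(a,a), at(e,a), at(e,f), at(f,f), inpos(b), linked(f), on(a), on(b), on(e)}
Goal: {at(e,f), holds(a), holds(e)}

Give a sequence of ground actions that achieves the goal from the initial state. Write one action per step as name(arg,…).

1. bind(a)  →  {at(a,a), at(e,a), at(e,f), at(f,f), holds(a), inpos(b), linked(a), linked(f), on(a), on(b), on(e)}
2. bind(e)  →  {at(a,a), at(e,a), at(e,f), at(f,f), holds(a), holds(e), inpos(b), linked(a), linked(e), linked(f), on(a), on(b), on(e)}

bind(a); bind(e)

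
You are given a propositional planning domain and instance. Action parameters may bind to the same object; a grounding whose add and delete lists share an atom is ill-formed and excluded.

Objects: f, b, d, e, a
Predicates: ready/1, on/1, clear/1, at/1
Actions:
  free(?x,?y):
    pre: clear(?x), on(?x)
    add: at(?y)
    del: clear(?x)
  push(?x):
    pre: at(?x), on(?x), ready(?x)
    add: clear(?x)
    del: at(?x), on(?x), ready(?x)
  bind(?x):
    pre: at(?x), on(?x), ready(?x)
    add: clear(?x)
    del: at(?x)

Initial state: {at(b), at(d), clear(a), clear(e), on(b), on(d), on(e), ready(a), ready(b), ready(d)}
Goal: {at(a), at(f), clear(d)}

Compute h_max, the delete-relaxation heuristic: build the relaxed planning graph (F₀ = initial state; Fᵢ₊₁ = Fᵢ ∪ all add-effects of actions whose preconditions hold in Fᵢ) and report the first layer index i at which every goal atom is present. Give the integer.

1

F0 = init (10 atoms)
F1 = F0 ∪ {at(a), at(e), at(f), clear(b), clear(d)}  (15 atoms)
goal ⊆ F1  ⇒  h_max = 1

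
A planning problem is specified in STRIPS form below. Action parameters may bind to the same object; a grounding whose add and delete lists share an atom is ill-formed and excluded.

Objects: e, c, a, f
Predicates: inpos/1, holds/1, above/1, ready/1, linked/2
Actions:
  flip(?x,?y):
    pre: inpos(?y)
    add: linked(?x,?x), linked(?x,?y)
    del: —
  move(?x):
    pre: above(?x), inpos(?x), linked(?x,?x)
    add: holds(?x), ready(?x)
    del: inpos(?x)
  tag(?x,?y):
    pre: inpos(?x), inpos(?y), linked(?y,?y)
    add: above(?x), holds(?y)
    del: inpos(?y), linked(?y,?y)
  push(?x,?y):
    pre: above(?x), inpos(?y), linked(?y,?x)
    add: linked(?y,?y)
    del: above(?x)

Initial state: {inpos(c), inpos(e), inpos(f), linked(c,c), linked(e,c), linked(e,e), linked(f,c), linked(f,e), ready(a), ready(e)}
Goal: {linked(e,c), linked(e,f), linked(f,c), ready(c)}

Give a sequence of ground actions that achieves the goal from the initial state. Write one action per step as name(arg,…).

flip(e,f); tag(c,e); move(c)

1. flip(e,f)  →  {inpos(c), inpos(e), inpos(f), linked(c,c), linked(e,c), linked(e,e), linked(e,f), linked(f,c), linked(f,e), ready(a), ready(e)}
2. tag(c,e)  →  {above(c), holds(e), inpos(c), inpos(f), linked(c,c), linked(e,c), linked(e,f), linked(f,c), linked(f,e), ready(a), ready(e)}
3. move(c)  →  {above(c), holds(c), holds(e), inpos(f), linked(c,c), linked(e,c), linked(e,f), linked(f,c), linked(f,e), ready(a), ready(c), ready(e)}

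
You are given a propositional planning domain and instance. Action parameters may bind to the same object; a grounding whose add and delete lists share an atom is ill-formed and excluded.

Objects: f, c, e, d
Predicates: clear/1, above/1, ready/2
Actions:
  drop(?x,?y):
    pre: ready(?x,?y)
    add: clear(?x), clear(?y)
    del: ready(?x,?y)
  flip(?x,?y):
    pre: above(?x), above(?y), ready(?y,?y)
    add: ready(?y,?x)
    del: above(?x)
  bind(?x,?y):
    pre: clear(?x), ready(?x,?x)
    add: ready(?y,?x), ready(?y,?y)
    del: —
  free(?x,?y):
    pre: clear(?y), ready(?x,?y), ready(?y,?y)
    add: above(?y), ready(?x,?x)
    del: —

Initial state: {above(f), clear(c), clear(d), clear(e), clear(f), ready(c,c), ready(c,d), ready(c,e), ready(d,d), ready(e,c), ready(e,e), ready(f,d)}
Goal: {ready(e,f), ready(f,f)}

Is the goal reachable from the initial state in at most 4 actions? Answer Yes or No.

1. bind(c,f)  →  {above(f), clear(c), clear(d), clear(e), clear(f), ready(c,c), ready(c,d), ready(c,e), ready(d,d), ready(e,c), ready(e,e), ready(f,c), ready(f,d), ready(f,f)}
2. bind(f,e)  →  {above(f), clear(c), clear(d), clear(e), clear(f), ready(c,c), ready(c,d), ready(c,e), ready(d,d), ready(e,c), ready(e,e), ready(e,f), ready(f,c), ready(f,d), ready(f,f)}
optimal plan length = 2; 2 ≤ 4

Yes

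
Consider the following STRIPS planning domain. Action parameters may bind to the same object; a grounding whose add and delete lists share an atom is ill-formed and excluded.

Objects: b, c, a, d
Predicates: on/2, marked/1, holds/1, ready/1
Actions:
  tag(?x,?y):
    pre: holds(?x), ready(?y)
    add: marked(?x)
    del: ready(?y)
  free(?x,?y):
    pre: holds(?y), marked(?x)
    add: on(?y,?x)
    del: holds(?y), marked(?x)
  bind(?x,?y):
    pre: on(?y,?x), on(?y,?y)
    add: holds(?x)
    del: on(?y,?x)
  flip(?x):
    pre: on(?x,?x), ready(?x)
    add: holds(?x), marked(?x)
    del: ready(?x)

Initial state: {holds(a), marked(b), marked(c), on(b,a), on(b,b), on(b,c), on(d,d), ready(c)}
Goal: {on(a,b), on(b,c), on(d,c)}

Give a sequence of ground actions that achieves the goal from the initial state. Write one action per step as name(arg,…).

1. free(b,a)  →  {marked(c), on(a,b), on(b,a), on(b,b), on(b,c), on(d,d), ready(c)}
2. bind(d,d)  →  {holds(d), marked(c), on(a,b), on(b,a), on(b,b), on(b,c), ready(c)}
3. free(c,d)  →  {on(a,b), on(b,a), on(b,b), on(b,c), on(d,c), ready(c)}

free(b,a); bind(d,d); free(c,d)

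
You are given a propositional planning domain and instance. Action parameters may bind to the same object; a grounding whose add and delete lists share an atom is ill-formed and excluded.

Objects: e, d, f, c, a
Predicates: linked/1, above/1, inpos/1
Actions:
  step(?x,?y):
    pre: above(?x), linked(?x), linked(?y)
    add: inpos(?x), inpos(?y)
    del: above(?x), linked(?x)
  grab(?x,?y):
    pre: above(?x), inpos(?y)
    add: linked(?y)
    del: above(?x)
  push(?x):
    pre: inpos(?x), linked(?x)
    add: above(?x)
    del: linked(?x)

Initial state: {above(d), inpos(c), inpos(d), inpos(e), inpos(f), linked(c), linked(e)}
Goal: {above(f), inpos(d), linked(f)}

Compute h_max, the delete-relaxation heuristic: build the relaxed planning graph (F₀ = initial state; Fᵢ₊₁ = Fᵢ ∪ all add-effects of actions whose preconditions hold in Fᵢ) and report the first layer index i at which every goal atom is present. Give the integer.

F0 = init (7 atoms)
F1 = F0 ∪ {above(c), above(e), linked(d), linked(f)}  (11 atoms)
F2 = F1 ∪ {above(f)}  (12 atoms)
goal ⊆ F2  ⇒  h_max = 2

2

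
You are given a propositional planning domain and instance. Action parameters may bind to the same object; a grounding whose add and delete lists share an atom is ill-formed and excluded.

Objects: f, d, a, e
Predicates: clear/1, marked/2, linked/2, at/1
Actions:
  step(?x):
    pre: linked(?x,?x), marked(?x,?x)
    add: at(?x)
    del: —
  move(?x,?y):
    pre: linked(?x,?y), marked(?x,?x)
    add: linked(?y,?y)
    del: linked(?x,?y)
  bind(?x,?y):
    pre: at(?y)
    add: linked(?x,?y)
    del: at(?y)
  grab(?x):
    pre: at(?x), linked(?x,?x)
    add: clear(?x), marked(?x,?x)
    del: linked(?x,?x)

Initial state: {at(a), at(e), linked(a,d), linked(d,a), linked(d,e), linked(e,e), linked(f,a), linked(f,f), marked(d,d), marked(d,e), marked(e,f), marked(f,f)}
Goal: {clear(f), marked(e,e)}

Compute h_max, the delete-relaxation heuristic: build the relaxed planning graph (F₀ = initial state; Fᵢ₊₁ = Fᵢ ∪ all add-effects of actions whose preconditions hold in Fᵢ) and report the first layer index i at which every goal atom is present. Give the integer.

F0 = init (12 atoms)
F1 = F0 ∪ {at(f), clear(e), linked(a,a), linked(a,e), linked(e,a), linked(f,e), marked(e,e)}  (19 atoms)
F2 = F1 ∪ {clear(a), clear(f), linked(a,f), linked(d,f), linked(e,f), marked(a,a)}  (25 atoms)
goal ⊆ F2  ⇒  h_max = 2

2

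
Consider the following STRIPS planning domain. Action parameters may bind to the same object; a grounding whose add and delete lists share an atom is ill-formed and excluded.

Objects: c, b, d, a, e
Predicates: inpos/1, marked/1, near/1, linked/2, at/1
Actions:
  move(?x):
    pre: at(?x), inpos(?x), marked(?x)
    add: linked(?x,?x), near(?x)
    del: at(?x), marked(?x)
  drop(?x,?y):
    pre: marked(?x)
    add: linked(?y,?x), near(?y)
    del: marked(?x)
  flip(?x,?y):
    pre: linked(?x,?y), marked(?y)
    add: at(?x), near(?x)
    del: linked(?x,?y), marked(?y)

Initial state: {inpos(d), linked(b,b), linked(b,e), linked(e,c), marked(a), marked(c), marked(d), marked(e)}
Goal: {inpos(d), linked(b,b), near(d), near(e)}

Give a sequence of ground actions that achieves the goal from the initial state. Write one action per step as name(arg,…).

1. drop(c,d)  →  {inpos(d), linked(b,b), linked(b,e), linked(d,c), linked(e,c), marked(a), marked(d), marked(e), near(d)}
2. drop(d,e)  →  {inpos(d), linked(b,b), linked(b,e), linked(d,c), linked(e,c), linked(e,d), marked(a), marked(e), near(d), near(e)}

drop(c,d); drop(d,e)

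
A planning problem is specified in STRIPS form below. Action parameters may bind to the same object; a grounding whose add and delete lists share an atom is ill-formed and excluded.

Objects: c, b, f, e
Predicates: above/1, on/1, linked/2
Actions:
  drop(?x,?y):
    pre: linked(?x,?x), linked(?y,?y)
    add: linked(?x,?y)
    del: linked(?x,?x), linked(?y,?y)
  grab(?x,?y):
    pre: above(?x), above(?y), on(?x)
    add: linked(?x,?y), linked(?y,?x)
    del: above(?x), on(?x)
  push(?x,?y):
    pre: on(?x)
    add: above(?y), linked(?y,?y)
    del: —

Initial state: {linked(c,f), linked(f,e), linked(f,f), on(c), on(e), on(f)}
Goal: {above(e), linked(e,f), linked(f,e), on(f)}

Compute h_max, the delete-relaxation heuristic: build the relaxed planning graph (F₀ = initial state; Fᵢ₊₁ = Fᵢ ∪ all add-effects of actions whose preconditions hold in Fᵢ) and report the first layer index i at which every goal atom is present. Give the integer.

F0 = init (6 atoms)
F1 = F0 ∪ {above(b), above(c), above(e), above(f), linked(b,b), linked(c,c), linked(e,e)}  (13 atoms)
F2 = F1 ∪ {linked(b,c), linked(b,e), linked(b,f), linked(c,b), linked(c,e), linked(e,b), linked(e,c), linked(e,f), linked(f,b), linked(f,c)}  (23 atoms)
goal ⊆ F2  ⇒  h_max = 2

2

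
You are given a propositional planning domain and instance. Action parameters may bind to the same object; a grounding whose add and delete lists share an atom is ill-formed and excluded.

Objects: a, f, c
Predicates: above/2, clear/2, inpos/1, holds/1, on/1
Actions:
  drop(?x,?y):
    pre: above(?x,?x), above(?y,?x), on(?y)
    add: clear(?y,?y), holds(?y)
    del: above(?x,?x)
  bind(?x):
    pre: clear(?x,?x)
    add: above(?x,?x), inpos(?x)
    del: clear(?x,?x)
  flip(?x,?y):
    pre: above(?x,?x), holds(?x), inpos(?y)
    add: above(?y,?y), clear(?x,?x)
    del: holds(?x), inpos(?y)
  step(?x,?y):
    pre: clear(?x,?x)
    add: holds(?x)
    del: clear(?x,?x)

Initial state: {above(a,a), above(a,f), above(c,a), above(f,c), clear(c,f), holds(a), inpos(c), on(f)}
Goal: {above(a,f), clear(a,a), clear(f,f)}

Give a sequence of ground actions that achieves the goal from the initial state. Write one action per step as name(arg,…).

1. flip(a,c)  →  {above(a,a), above(a,f), above(c,a), above(c,c), above(f,c), clear(a,a), clear(c,f), on(f)}
2. drop(c,f)  →  {above(a,a), above(a,f), above(c,a), above(f,c), clear(a,a), clear(c,f), clear(f,f), holds(f), on(f)}

flip(a,c); drop(c,f)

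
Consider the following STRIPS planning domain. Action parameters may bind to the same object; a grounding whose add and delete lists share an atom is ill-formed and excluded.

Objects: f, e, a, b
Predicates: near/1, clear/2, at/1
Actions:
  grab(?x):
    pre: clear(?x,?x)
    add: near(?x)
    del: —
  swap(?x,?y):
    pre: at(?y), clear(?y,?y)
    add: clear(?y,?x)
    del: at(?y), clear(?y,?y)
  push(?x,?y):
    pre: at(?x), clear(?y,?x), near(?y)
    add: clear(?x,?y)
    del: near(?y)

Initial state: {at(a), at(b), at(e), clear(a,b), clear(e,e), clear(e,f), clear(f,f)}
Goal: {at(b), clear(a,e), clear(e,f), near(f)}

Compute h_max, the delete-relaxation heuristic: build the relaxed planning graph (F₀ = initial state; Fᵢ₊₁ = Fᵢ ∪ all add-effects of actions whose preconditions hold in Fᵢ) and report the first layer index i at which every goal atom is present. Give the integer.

2

F0 = init (7 atoms)
F1 = F0 ∪ {clear(e,a), clear(e,b), near(e), near(f)}  (11 atoms)
F2 = F1 ∪ {clear(a,e), clear(b,e)}  (13 atoms)
goal ⊆ F2  ⇒  h_max = 2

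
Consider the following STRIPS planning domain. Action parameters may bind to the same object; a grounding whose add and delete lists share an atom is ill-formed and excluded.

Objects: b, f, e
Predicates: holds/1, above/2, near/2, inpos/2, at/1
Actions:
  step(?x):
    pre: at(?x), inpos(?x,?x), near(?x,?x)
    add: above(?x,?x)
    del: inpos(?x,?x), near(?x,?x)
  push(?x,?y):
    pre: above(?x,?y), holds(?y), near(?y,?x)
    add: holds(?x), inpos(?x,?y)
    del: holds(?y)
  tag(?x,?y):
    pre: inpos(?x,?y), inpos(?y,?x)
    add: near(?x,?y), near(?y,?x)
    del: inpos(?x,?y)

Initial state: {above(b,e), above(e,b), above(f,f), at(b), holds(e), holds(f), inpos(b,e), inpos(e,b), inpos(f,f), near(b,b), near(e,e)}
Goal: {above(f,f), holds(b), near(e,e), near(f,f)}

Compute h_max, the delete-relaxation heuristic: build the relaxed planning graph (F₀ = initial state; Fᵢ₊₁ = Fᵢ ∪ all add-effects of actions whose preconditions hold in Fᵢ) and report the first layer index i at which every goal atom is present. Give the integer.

F0 = init (11 atoms)
F1 = F0 ∪ {near(b,e), near(e,b), near(f,f)}  (14 atoms)
F2 = F1 ∪ {holds(b)}  (15 atoms)
goal ⊆ F2  ⇒  h_max = 2

2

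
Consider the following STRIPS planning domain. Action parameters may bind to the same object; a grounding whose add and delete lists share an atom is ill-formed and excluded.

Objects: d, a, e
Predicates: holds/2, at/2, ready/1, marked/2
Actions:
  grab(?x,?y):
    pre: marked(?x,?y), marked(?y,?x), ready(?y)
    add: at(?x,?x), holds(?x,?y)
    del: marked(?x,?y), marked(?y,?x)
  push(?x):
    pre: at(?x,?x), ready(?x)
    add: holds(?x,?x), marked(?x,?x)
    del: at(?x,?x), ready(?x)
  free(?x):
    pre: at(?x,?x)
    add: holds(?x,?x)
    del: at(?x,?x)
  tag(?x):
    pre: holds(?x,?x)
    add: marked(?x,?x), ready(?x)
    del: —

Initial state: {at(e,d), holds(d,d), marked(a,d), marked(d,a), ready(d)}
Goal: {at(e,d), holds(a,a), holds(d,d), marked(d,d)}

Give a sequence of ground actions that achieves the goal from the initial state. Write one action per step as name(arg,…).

1. grab(a,d)  →  {at(a,a), at(e,d), holds(a,d), holds(d,d), ready(d)}
2. free(a)  →  {at(e,d), holds(a,a), holds(a,d), holds(d,d), ready(d)}
3. tag(d)  →  {at(e,d), holds(a,a), holds(a,d), holds(d,d), marked(d,d), ready(d)}

grab(a,d); free(a); tag(d)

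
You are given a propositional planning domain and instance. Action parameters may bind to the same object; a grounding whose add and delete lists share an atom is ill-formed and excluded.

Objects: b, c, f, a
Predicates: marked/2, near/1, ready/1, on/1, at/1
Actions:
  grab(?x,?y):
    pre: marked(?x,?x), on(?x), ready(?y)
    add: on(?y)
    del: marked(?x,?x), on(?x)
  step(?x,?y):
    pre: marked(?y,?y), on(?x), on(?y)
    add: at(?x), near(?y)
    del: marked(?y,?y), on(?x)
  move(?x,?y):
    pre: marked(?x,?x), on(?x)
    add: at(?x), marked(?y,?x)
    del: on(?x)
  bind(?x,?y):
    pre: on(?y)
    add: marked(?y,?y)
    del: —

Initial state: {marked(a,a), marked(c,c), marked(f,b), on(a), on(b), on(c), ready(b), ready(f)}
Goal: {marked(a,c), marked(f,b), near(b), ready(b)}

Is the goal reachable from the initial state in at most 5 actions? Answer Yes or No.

Yes

1. move(c,a)  →  {at(c), marked(a,a), marked(a,c), marked(c,c), marked(f,b), on(a), on(b), ready(b), ready(f)}
2. bind(b,b)  →  {at(c), marked(a,a), marked(a,c), marked(b,b), marked(c,c), marked(f,b), on(a), on(b), ready(b), ready(f)}
3. step(b,b)  →  {at(b), at(c), marked(a,a), marked(a,c), marked(c,c), marked(f,b), near(b), on(a), ready(b), ready(f)}
optimal plan length = 3; 3 ≤ 5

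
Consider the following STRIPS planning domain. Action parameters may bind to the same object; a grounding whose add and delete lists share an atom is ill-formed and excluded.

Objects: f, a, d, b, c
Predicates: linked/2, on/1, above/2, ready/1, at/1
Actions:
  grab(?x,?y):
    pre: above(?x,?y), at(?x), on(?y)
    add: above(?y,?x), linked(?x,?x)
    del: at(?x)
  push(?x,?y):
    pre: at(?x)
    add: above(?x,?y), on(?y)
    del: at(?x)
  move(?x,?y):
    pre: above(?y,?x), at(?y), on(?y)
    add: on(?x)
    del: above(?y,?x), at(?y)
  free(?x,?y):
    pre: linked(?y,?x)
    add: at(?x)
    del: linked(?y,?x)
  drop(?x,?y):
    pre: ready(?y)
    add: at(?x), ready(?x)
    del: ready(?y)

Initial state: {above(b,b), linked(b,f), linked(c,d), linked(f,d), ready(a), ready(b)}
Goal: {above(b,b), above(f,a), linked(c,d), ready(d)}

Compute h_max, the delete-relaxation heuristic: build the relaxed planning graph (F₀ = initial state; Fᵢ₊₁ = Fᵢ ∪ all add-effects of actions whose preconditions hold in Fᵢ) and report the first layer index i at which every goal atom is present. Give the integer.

F0 = init (6 atoms)
F1 = F0 ∪ {at(a), at(b), at(c), at(d), at(f), ready(c), ready(d), ready(f)}  (14 atoms)
F2 = F1 ∪ {above(a,a), above(a,b), above(a,c), above(a,d), above(a,f), above(b,a), above(b,c), above(b,d), above(b,f), above(c,a), above(c,b), above(c,c), above(c,d), above(c,f), above(d,a), above(d,b), above(d,c), above(d,d), above(d,f), above(f,a), above(f,b), above(f,c), above(f,d), above(f,f), on(a), on(b), on(c), on(d), on(f)}  (43 atoms)
goal ⊆ F2  ⇒  h_max = 2

2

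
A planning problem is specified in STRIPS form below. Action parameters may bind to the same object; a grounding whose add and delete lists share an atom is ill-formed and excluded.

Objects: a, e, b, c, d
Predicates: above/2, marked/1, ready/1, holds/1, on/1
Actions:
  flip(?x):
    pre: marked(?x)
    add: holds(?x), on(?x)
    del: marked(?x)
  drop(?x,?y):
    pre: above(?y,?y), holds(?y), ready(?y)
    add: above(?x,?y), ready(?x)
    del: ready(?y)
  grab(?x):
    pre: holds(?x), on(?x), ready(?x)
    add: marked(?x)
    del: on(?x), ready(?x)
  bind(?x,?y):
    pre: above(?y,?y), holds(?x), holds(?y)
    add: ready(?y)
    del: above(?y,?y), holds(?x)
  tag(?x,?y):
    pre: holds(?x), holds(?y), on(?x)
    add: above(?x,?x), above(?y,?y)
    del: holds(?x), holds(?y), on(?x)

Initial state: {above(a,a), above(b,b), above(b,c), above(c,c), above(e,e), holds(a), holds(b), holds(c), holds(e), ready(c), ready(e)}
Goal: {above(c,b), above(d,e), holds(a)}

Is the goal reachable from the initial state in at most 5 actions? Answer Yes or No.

Yes

1. drop(b,c)  →  {above(a,a), above(b,b), above(b,c), above(c,c), above(e,e), holds(a), holds(b), holds(c), holds(e), ready(b), ready(e)}
2. drop(c,b)  →  {above(a,a), above(b,b), above(b,c), above(c,b), above(c,c), above(e,e), holds(a), holds(b), holds(c), holds(e), ready(c), ready(e)}
3. drop(d,e)  →  {above(a,a), above(b,b), above(b,c), above(c,b), above(c,c), above(d,e), above(e,e), holds(a), holds(b), holds(c), holds(e), ready(c), ready(d)}
optimal plan length = 3; 3 ≤ 5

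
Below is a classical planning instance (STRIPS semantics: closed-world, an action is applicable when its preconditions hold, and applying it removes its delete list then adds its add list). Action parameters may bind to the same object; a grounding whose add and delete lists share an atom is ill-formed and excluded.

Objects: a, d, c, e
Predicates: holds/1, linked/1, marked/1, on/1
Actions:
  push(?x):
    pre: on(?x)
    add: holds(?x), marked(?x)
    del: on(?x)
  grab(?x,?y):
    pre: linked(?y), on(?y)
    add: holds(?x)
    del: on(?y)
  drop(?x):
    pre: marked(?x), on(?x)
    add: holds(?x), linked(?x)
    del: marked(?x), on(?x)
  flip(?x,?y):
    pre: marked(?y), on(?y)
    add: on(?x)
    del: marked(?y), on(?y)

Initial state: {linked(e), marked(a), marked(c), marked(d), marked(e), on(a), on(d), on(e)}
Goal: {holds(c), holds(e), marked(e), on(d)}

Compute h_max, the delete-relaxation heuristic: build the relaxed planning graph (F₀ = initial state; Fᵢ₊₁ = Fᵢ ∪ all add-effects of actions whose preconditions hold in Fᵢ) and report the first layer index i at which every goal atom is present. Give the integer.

F0 = init (8 atoms)
F1 = F0 ∪ {holds(a), holds(c), holds(d), holds(e), linked(a), linked(d), on(c)}  (15 atoms)
goal ⊆ F1  ⇒  h_max = 1

1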